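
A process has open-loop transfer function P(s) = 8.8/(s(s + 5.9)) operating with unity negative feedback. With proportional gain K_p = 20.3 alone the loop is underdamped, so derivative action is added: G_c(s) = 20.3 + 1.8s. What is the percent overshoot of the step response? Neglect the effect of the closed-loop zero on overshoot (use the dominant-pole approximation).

1.24%

Forward path: (20.3 + 1.8s)·8.8/(s(s+5.9)). The closed-loop characteristic equation is s² + (5.9 + 8.8·1.8)s + 8.8·20.3 = 0.
That is s² + 21.74s + 178.6 = 0, so ω_n = 13.37 rad/s and ζ = 21.74/(2·13.37) = 0.8133.
%OS = 100·exp(−πζ/√(1−ζ²)) = 1.24%.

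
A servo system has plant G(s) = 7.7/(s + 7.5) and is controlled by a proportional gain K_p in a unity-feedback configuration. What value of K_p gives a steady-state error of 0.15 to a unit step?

K_p = 5.52

For a type-0 loop with proportional control, e_ss = 1/(1 + K_p·G(0)).
G(0) = 1.027. Require 1/(1 + K_p·1.027) = 0.15, so 1 + 1.027·K_p = 6.667.
K_p = (6.667 − 1)/1.027 = 5.52.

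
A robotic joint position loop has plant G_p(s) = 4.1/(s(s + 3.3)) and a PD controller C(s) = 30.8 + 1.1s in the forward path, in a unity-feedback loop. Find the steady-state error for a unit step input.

The open loop C(s)G_p(s) has a pole at the origin (type 1), so the static position error constant is infinite and e_ss = 1/(1+∞) = 0.

0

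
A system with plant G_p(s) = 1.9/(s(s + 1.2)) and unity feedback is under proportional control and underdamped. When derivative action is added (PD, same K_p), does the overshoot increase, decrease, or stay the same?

decrease

The derivative term adds K·K_d to the s-coefficient of the characteristic equation, raising 2ζω_n while ω_n is unchanged; ζ increases, so overshoot decreases.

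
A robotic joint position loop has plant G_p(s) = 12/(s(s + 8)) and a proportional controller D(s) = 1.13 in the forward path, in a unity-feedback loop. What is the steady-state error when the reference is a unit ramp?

0.59

The loop has one pole at the origin (type 1). Velocity error constant K_v = lim_{s→0} s·D(s)G_p(s) = 1.13·12/8 = 1.695.
Steady-state error to a unit ramp: e_ss = 1/K_v = 0.59.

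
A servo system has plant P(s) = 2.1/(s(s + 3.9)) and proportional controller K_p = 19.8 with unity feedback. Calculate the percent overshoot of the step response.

36.9%

Closed-loop characteristic equation: s² + 3.9s + 41.58 = 0, so ω_n = 6.448 rad/s and ζ = 3.9/(2·6.448) = 0.3024.
%OS = 100·exp(−πζ/√(1−ζ²)) = 100·exp(−π·0.3024/√0.9085) = 36.9%.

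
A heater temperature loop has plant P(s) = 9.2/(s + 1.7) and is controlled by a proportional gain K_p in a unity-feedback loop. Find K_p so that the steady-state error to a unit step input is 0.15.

Steady-state error for a unit step on this type-0 loop is 1/(1 + K_p·P(0)).
P(0) = 5.412. Require 1/(1 + K_p·5.412) = 0.15, so 1 + 5.412·K_p = 6.667.
K_p = (6.667 − 1)/5.412 = 1.05.

K_p = 1.05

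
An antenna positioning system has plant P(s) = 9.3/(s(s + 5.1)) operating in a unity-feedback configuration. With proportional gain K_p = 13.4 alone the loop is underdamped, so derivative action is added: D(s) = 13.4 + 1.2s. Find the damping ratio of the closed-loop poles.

ζ = 0.728

Forward path: (13.4 + 1.2s)·9.3/(s(s+5.1)). The closed-loop characteristic equation is s² + (5.1 + 9.3·1.2)s + 9.3·13.4 = 0.
That is s² + 16.26s + 124.6 = 0, so ω_n = 11.16 rad/s and ζ = 16.26/(2·11.16) = 0.7283.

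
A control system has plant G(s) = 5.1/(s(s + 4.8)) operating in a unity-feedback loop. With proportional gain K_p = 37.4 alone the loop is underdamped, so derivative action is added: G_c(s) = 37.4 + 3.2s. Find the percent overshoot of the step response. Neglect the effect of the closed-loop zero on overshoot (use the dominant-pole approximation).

2.41%

Forward path: (37.4 + 3.2s)·5.1/(s(s+4.8)). The closed-loop characteristic equation is s² + (4.8 + 5.1·3.2)s + 5.1·37.4 = 0.
That is s² + 21.12s + 190.7 = 0, so ω_n = 13.81 rad/s and ζ = 21.12/(2·13.81) = 0.7646.
%OS = 100·exp(−πζ/√(1−ζ²)) = 2.41%.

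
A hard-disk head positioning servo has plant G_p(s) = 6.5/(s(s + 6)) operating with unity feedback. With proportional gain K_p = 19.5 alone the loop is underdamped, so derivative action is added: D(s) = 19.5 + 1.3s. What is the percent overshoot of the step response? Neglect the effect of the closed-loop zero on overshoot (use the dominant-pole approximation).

7.22%

Forward path: (19.5 + 1.3s)·6.5/(s(s+6)). The closed-loop characteristic equation is s² + (6 + 6.5·1.3)s + 6.5·19.5 = 0.
That is s² + 14.45s + 126.8 = 0, so ω_n = 11.26 rad/s and ζ = 14.45/(2·11.26) = 0.6417.
%OS = 100·exp(−πζ/√(1−ζ²)) = 7.22%.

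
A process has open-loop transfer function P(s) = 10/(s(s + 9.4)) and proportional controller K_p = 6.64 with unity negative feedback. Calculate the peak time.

From 1 + K_pP(s) = 0: s² + 9.4s + 66.4 = 0 ⇒ ω_n = 8.149, ζ = 0.5768.
Damped frequency ω_d = ω_n√(1−ζ²) = 6.657 rad/s, so peak time T_p = π/ω_d = 0.472 s.

T_p = 0.472 s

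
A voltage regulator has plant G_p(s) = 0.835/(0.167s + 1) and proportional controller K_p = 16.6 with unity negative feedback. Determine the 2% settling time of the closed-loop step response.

T_s ≈ 0.0449 s

Closed loop: T(s) = K_p·G_p/(1+K_p·G_p) = 13.86/(0.167s + 1 + 13.86), with pole at s = −(1 + 13.86)/0.167 = −88.99.
τ = 1/88.99 = 0.01124 s, so 2% settling time ≈ 4τ = 0.0449 s.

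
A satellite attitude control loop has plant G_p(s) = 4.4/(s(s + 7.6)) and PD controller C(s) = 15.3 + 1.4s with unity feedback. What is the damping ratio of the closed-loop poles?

ζ = 0.839

Forward path: (15.3 + 1.4s)·4.4/(s(s+7.6)). The closed-loop characteristic equation is s² + (7.6 + 4.4·1.4)s + 4.4·15.3 = 0.
That is s² + 13.76s + 67.32 = 0, so ω_n = 8.205 rad/s and ζ = 13.76/(2·8.205) = 0.8385.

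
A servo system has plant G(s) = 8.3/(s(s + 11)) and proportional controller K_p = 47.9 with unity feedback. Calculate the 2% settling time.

The closed-loop denominator s² + 11s + 397.6 gives ω_n = √397.6 = 19.94 and ζ = 11/(2ω_n) = 0.2758.
2% settling time T_s ≈ 4/(ζω_n) = 4/5.5 = 0.727 s.

T_s ≈ 0.727 s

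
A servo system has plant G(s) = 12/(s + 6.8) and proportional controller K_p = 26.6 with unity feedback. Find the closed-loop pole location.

Closed-loop transfer function: T(s) = K_p·G(s)/(1 + K_p·G(s)) = 319.2/(s + 6.8 + 319.2) = 319.2/(s + 326).
The closed-loop pole is at s = −326.

s = -326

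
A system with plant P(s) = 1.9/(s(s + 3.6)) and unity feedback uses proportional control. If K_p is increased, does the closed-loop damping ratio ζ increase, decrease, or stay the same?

ζ = 3.6/(2√(1.9K_p)); increasing K_p raises the denominator, so ζ falls.

decrease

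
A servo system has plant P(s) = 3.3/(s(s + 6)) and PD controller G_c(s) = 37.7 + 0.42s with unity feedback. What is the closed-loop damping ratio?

Forward path: (37.7 + 0.42s)·3.3/(s(s+6)). The closed-loop characteristic equation is s² + (6 + 3.3·0.42)s + 3.3·37.7 = 0.
That is s² + 7.386s + 124.4 = 0, so ω_n = 11.15 rad/s and ζ = 7.386/(2·11.15) = 0.3311.

ζ = 0.331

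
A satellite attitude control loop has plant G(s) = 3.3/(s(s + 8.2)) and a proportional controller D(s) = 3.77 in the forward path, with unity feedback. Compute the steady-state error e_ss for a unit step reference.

The open loop D(s)G(s) has a pole at the origin (type 1), so the static position error constant is infinite and e_ss = 1/(1+∞) = 0.

0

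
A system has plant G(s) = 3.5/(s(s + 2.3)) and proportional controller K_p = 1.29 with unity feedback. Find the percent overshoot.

From 1 + K_pG(s) = 0: s² + 2.3s + 4.515 = 0 ⇒ ω_n = 2.125, ζ = 0.5412.
%OS = 100·exp(−πζ/√(1−ζ²)) = 100·exp(−π·0.5412/√0.7071) = 13.2%.

13.2%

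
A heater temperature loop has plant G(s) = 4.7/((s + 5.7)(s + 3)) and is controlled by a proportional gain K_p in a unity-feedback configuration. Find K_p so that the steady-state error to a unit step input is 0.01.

K_p = 360

Steady-state error for a unit step on this type-0 loop is 1/(1 + K_p·G(0)).
G(0) = 0.2749. Require 1/(1 + K_p·0.2749) = 0.01, so 1 + 0.2749·K_p = 100.
K_p = (100 − 1)/0.2749 = 360.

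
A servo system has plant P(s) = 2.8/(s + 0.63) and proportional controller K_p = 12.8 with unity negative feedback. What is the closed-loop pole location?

Closed-loop transfer function: T(s) = K_p·P(s)/(1 + K_p·P(s)) = 35.84/(s + 0.63 + 35.84) = 35.84/(s + 36.47).
The closed-loop pole is at s = −36.47.

s = -36.47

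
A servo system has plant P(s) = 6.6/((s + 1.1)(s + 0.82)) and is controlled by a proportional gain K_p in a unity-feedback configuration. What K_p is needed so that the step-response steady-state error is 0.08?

The loop is type 0, so e_ss(step) = 1/(1 + K_pos) with K_pos = K_p·P(0).
P(0) = 7.317. Require 1/(1 + K_p·7.317) = 0.08, so 1 + 7.317·K_p = 12.5.
K_p = (12.5 − 1)/7.317 = 1.57.

K_p = 1.57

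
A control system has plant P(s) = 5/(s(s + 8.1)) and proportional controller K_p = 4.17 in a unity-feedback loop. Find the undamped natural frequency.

ω_n = 4.57 rad/s

1 + K_p·P(s) = 0 gives s² + 8.1s + 20.85 = 0.
Matching s² + 2ζω_n s + ω_n²: ω_n = √20.85 = 4.566 rad/s and 2ζω_n = 8.1, so ζ = 8.1/(2·4.566) = 0.887.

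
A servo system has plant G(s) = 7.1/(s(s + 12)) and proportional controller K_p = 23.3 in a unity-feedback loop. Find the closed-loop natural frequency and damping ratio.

The closed-loop denominator is s(s+12) + 23.3·7.1 = s² + 12s + 165.4.
Matching s² + 2ζω_n s + ω_n²: ω_n = √165.4 = 12.86 rad/s and 2ζω_n = 12, so ζ = 12/(2·12.86) = 0.466.

ω_n = 12.9 rad/s, ζ = 0.466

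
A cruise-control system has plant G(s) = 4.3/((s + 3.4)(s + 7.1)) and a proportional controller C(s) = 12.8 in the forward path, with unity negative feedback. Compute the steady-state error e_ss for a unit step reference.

0.305

The loop is type 0. Static position error constant K_pos = C(0)·G(0) = 12.8·0.1781 = 2.28.
Steady-state error to a unit step: e_ss = 1/(1+K_pos) = 1/3.28 = 0.305.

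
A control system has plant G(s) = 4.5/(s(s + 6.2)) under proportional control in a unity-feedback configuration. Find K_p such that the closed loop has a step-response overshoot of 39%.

From %OS = 100·exp(−πζ/√(1−ζ²)) = 39%, ζ = −ln(0.39)/√(π²+ln²(0.39)) = 0.2871.
Characteristic equation s² + 6.2s + 4.5K_p = 0 gives ζ = 6.2/(2√(4.5K_p)).
Setting ζ = 0.2871: √(4.5K_p) = 6.2/(2·0.2871) = 10.8, so K_p = 116.6/4.5 = 25.9.

K_p = 25.9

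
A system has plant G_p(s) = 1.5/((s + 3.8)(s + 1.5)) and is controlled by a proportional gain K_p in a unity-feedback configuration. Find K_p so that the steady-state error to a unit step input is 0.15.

Steady-state error for a unit step on this type-0 loop is 1/(1 + K_p·G_p(0)).
G_p(0) = 0.2632. Require 1/(1 + K_p·0.2632) = 0.15, so 1 + 0.2632·K_p = 6.667.
K_p = (6.667 − 1)/0.2632 = 21.5.

K_p = 21.5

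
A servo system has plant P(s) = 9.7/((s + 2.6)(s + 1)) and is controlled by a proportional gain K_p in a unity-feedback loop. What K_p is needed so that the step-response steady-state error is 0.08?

K_p = 3.08

Steady-state error for a unit step on this type-0 loop is 1/(1 + K_p·P(0)).
P(0) = 3.731. Require 1/(1 + K_p·3.731) = 0.08, so 1 + 3.731·K_p = 12.5.
K_p = (12.5 − 1)/3.731 = 3.08.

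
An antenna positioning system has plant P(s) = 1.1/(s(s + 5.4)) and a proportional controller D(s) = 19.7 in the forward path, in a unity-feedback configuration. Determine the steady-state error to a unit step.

0

The open loop D(s)P(s) has a pole at the origin (type 1), so the static position error constant is infinite and e_ss = 1/(1+∞) = 0.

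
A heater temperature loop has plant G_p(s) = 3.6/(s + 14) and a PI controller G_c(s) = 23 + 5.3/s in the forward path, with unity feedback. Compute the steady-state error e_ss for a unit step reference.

The open loop G_c(s)G_p(s) has a pole at the origin (type 1), so the static position error constant is infinite and e_ss = 1/(1+∞) = 0.

0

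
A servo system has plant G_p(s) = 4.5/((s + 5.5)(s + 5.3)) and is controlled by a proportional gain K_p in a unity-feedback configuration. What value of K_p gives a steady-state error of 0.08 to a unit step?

For a type-0 loop with proportional control, e_ss = 1/(1 + K_p·G_p(0)).
G_p(0) = 0.1544. Require 1/(1 + K_p·0.1544) = 0.08, so 1 + 0.1544·K_p = 12.5.
K_p = (12.5 − 1)/0.1544 = 74.5.

K_p = 74.5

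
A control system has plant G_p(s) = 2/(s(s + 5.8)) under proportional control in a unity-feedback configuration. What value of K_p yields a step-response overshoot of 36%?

From %OS = 100·exp(−πζ/√(1−ζ²)) = 36%, ζ = −ln(0.36)/√(π²+ln²(0.36)) = 0.3093.
Characteristic equation s² + 5.8s + 2K_p = 0 gives ζ = 5.8/(2√(2K_p)).
Setting ζ = 0.3093: √(2K_p) = 5.8/(2·0.3093) = 9.377, so K_p = 87.93/2 = 44.

K_p = 44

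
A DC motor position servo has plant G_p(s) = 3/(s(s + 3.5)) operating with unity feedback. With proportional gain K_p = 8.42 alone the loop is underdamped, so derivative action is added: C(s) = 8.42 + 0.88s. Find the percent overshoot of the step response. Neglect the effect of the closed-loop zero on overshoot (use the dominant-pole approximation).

Forward path: (8.42 + 0.88s)·3/(s(s+3.5)). The closed-loop characteristic equation is s² + (3.5 + 3·0.88)s + 3·8.42 = 0.
That is s² + 6.14s + 25.26 = 0, so ω_n = 5.026 rad/s and ζ = 6.14/(2·5.026) = 0.6108.
%OS = 100·exp(−πζ/√(1−ζ²)) = 8.86%.

8.86%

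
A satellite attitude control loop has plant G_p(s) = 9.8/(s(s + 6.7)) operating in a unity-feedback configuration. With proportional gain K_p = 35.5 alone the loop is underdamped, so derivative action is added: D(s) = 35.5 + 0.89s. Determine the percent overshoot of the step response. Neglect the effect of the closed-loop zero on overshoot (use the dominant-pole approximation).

24%

Forward path: (35.5 + 0.89s)·9.8/(s(s+6.7)). The closed-loop characteristic equation is s² + (6.7 + 9.8·0.89)s + 9.8·35.5 = 0.
That is s² + 15.42s + 347.9 = 0, so ω_n = 18.65 rad/s and ζ = 15.42/(2·18.65) = 0.4134.
%OS = 100·exp(−πζ/√(1−ζ²)) = 24%.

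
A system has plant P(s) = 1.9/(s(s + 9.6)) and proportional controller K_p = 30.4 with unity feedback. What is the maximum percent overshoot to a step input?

7.74%

The closed-loop denominator s² + 9.6s + 57.76 gives ω_n = √57.76 = 7.6 and ζ = 9.6/(2ω_n) = 0.6316.
%OS = 100·exp(−πζ/√(1−ζ²)) = 100·exp(−π·0.6316/√0.6011) = 7.74%.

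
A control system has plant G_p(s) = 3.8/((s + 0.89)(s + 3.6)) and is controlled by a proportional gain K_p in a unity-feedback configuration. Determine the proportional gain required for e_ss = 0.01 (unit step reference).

K_p = 83.5

For a type-0 loop with proportional control, e_ss = 1/(1 + K_p·G_p(0)).
G_p(0) = 1.186. Require 1/(1 + K_p·1.186) = 0.01, so 1 + 1.186·K_p = 100.
K_p = (100 − 1)/1.186 = 83.5.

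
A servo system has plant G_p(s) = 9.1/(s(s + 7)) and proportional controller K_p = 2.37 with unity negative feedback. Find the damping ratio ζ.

1 + K_p·G_p(s) = 0 gives s² + 7s + 21.57 = 0.
Matching s² + 2ζω_n s + ω_n²: ω_n = √21.57 = 4.644 rad/s and 2ζω_n = 7, so ζ = 7/(2·4.644) = 0.754.

ζ = 0.754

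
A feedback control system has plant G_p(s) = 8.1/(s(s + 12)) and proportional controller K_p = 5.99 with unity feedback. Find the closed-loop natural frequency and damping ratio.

The closed-loop denominator is s(s+12) + 5.99·8.1 = s² + 12s + 48.52.
Matching s² + 2ζω_n s + ω_n²: ω_n = √48.52 = 6.966 rad/s and 2ζω_n = 12, so ζ = 12/(2·6.966) = 0.861.

ω_n = 6.97 rad/s, ζ = 0.861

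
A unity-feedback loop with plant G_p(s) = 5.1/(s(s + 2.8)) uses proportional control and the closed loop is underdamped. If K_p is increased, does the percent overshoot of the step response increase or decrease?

increase

Characteristic equation s² + 2.8s + K_p·5.1 = 0: raising K_p raises ω_n while 2ζω_n = 2.8 is fixed, so ζ falls and overshoot grows.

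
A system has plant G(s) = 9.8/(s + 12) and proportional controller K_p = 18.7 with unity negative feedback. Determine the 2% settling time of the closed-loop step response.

Closed-loop transfer function: T(s) = K_p·G(s)/(1 + K_p·G(s)) = 183.3/(s + 12 + 183.3) = 183.3/(s + 195.3).
Time constant τ = 1/195.3 = 0.005121 s, so the 2% settling time is about 4τ = 0.0205 s.

T_s ≈ 0.0205 s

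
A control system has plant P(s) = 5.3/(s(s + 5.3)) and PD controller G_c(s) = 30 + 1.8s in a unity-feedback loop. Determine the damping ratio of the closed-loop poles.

ζ = 0.588

Forward path: (30 + 1.8s)·5.3/(s(s+5.3)). The closed-loop characteristic equation is s² + (5.3 + 5.3·1.8)s + 5.3·30 = 0.
That is s² + 14.84s + 159 = 0, so ω_n = 12.61 rad/s and ζ = 14.84/(2·12.61) = 0.5884.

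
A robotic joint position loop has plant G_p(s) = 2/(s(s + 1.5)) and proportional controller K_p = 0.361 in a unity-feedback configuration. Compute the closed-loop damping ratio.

With unity feedback the closed-loop characteristic equation is s² + 1.5s + 0.361·2 = s² + 1.5s + 0.722 = 0.
Matching s² + 2ζω_n s + ω_n²: ω_n = √0.722 = 0.8497 rad/s and 2ζω_n = 1.5, so ζ = 1.5/(2·0.8497) = 0.883.

ζ = 0.883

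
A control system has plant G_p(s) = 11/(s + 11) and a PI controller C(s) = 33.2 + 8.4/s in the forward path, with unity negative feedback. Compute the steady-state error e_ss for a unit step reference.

0

The open loop C(s)G_p(s) has a pole at the origin (type 1), so the static position error constant is infinite and e_ss = 1/(1+∞) = 0.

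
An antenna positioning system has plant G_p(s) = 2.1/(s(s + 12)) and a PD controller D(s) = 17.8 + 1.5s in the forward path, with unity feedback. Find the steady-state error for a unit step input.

The open loop D(s)G_p(s) has a pole at the origin (type 1), so the static position error constant is infinite and e_ss = 1/(1+∞) = 0.

0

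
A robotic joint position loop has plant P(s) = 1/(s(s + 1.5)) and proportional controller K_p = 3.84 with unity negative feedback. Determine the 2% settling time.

The closed-loop denominator s² + 1.5s + 3.84 gives ω_n = √3.84 = 1.96 and ζ = 1.5/(2ω_n) = 0.3827.
2% settling time T_s ≈ 4/(ζω_n) = 4/0.75 = 5.33 s.

T_s ≈ 5.33 s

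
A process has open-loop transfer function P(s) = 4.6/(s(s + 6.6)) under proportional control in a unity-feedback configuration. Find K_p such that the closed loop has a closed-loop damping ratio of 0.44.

K_p = 12.2

Closed-loop characteristic equation: s² + 6.6s + K_p·4.6 = 0.
So ω_n = √(4.6K_p) and 2ζω_n = 6.6, giving ζ = 6.6/(2√(4.6K_p)).
Setting ζ = 0.44: √(4.6K_p) = 6.6/(2·0.44) = 7.5, so K_p = 56.25/4.6 = 12.2.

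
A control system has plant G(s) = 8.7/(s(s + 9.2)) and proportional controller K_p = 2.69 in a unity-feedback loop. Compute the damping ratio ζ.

The closed-loop denominator is s(s+9.2) + 2.69·8.7 = s² + 9.2s + 23.4.
Matching s² + 2ζω_n s + ω_n²: ω_n = √23.4 = 4.838 rad/s and 2ζω_n = 9.2, so ζ = 9.2/(2·4.838) = 0.951.

ζ = 0.951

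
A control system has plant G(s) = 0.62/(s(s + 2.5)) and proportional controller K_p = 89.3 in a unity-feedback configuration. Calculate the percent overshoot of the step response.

58.5%

From 1 + K_pG(s) = 0: s² + 2.5s + 55.37 = 0 ⇒ ω_n = 7.441, ζ = 0.168.
%OS = 100·exp(−πζ/√(1−ζ²)) = 100·exp(−π·0.168/√0.9718) = 58.5%.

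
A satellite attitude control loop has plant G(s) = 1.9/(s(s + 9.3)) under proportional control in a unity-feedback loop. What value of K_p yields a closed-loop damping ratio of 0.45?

K_p = 56.2

Closed-loop characteristic equation: s² + 9.3s + K_p·1.9 = 0.
So ω_n = √(1.9K_p) and 2ζω_n = 9.3, giving ζ = 9.3/(2√(1.9K_p)).
Setting ζ = 0.45: √(1.9K_p) = 9.3/(2·0.45) = 10.33, so K_p = 106.8/1.9 = 56.2.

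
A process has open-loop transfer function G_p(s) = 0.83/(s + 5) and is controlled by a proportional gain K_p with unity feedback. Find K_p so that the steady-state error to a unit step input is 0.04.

Steady-state error for a unit step on this type-0 loop is 1/(1 + K_p·G_p(0)).
G_p(0) = 0.166. Require 1/(1 + K_p·0.166) = 0.04, so 1 + 0.166·K_p = 25.
K_p = (25 − 1)/0.166 = 145.

K_p = 145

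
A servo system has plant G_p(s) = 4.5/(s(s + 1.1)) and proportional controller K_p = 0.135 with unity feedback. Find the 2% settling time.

T_s ≈ 7.27 s

From 1 + K_pG_p(s) = 0: s² + 1.1s + 0.6075 = 0 ⇒ ω_n = 0.7794, ζ = 0.7057.
2% settling time T_s ≈ 4/(ζω_n) = 4/0.55 = 7.27 s.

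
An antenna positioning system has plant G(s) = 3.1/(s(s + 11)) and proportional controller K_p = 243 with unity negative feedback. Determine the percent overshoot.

The closed-loop denominator s² + 11s + 753.3 gives ω_n = √753.3 = 27.45 and ζ = 11/(2ω_n) = 0.2004.
%OS = 100·exp(−πζ/√(1−ζ²)) = 100·exp(−π·0.2004/√0.9598) = 52.6%.

52.6%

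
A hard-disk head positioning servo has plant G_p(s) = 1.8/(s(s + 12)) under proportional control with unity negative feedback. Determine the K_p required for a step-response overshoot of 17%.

From %OS = 100·exp(−πζ/√(1−ζ²)) = 17%, ζ = −ln(0.17)/√(π²+ln²(0.17)) = 0.4913.
Characteristic equation s² + 12s + 1.8K_p = 0 gives ζ = 12/(2√(1.8K_p)).
Setting ζ = 0.4913: √(1.8K_p) = 12/(2·0.4913) = 12.21, so K_p = 149.2/1.8 = 82.9.

K_p = 82.9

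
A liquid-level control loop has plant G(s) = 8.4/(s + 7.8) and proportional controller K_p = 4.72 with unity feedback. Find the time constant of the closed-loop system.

Closed-loop transfer function: T(s) = K_p·G(s)/(1 + K_p·G(s)) = 39.65/(s + 7.8 + 39.65) = 39.65/(s + 47.45).
Time constant τ = 1/47.45 = 0.0211 s.

τ = 0.0211 s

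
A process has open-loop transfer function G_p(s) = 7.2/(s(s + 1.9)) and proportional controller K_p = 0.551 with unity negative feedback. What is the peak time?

T_p = 1.79 s

Closed-loop characteristic equation: s² + 1.9s + 3.967 = 0, so ω_n = 1.992 rad/s and ζ = 1.9/(2·1.992) = 0.477.
Damped frequency ω_d = ω_n√(1−ζ²) = 1.751 rad/s, so peak time T_p = π/ω_d = 1.79 s.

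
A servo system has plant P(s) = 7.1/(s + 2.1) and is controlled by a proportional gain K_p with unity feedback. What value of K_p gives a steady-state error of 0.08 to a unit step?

The loop is type 0, so e_ss(step) = 1/(1 + K_pos) with K_pos = K_p·P(0).
P(0) = 3.381. Require 1/(1 + K_p·3.381) = 0.08, so 1 + 3.381·K_p = 12.5.
K_p = (12.5 − 1)/3.381 = 3.4.

K_p = 3.4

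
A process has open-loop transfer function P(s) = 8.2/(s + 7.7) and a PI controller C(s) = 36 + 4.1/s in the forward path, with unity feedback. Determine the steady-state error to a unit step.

0

The open loop C(s)P(s) has a pole at the origin (type 1), so the static position error constant is infinite and e_ss = 1/(1+∞) = 0.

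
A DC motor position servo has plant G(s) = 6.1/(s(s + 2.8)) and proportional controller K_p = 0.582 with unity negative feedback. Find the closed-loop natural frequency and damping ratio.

With unity feedback the closed-loop characteristic equation is s² + 2.8s + 0.582·6.1 = s² + 2.8s + 3.55 = 0.
Matching s² + 2ζω_n s + ω_n²: ω_n = √3.55 = 1.884 rad/s and 2ζω_n = 2.8, so ζ = 2.8/(2·1.884) = 0.743.

ω_n = 1.88 rad/s, ζ = 0.743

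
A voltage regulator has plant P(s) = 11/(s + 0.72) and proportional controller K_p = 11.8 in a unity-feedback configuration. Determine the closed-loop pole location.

s = -130.5

Closed-loop transfer function: T(s) = K_p·P(s)/(1 + K_p·P(s)) = 129.8/(s + 0.72 + 129.8) = 129.8/(s + 130.5).
The closed-loop pole is at s = −130.5.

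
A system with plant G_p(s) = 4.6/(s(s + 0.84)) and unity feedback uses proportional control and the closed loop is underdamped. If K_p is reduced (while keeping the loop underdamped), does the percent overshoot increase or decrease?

ζ = 0.84/(2√(4.6K_p)) rises as K_p falls; higher damping means less overshoot.

decrease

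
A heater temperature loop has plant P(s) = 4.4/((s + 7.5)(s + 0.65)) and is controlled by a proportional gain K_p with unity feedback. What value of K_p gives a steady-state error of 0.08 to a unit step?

K_p = 12.7

Steady-state error for a unit step on this type-0 loop is 1/(1 + K_p·P(0)).
P(0) = 0.9026. Require 1/(1 + K_p·0.9026) = 0.08, so 1 + 0.9026·K_p = 12.5.
K_p = (12.5 − 1)/0.9026 = 12.7.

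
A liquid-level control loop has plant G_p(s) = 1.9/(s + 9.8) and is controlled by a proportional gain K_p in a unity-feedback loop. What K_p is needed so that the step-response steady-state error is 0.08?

K_p = 59.3

The loop is type 0, so e_ss(step) = 1/(1 + K_pos) with K_pos = K_p·G_p(0).
G_p(0) = 0.1939. Require 1/(1 + K_p·0.1939) = 0.08, so 1 + 0.1939·K_p = 12.5.
K_p = (12.5 − 1)/0.1939 = 59.3.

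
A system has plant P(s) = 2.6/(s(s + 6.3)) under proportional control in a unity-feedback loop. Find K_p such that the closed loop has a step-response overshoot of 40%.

From %OS = 100·exp(−πζ/√(1−ζ²)) = 40%, ζ = −ln(0.4)/√(π²+ln²(0.4)) = 0.28.
Characteristic equation s² + 6.3s + 2.6K_p = 0 gives ζ = 6.3/(2√(2.6K_p)).
Setting ζ = 0.28: √(2.6K_p) = 6.3/(2·0.28) = 11.25, so K_p = 126.6/2.6 = 48.7.

K_p = 48.7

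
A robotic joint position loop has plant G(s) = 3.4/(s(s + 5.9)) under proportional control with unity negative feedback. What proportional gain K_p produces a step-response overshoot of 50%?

K_p = 55.1

From %OS = 100·exp(−πζ/√(1−ζ²)) = 50%, ζ = −ln(0.5)/√(π²+ln²(0.5)) = 0.2155.
Characteristic equation s² + 5.9s + 3.4K_p = 0 gives ζ = 5.9/(2√(3.4K_p)).
Setting ζ = 0.2155: √(3.4K_p) = 5.9/(2·0.2155) = 13.69, so K_p = 187.5/3.4 = 55.1.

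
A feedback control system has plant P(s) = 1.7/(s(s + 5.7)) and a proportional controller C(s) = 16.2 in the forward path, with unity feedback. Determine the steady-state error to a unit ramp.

The loop has one pole at the origin (type 1). Velocity error constant K_v = lim_{s→0} s·C(s)P(s) = 16.2·1.7/5.7 = 4.832.
Steady-state error to a unit ramp: e_ss = 1/K_v = 0.207.

0.207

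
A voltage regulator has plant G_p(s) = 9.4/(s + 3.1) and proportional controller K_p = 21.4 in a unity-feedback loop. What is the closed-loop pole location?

s = -204.3

Closed-loop transfer function: T(s) = K_p·G_p(s)/(1 + K_p·G_p(s)) = 201.2/(s + 3.1 + 201.2) = 201.2/(s + 204.3).
The closed-loop pole is at s = −204.3.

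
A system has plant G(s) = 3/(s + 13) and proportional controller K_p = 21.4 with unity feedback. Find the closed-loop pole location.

s = -77.2

Closed-loop transfer function: T(s) = K_p·G(s)/(1 + K_p·G(s)) = 64.2/(s + 13 + 64.2) = 64.2/(s + 77.2).
The closed-loop pole is at s = −77.2.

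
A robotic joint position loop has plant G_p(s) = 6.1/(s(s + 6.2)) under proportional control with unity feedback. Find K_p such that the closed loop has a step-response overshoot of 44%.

From %OS = 100·exp(−πζ/√(1−ζ²)) = 44%, ζ = −ln(0.44)/√(π²+ln²(0.44)) = 0.2528.
Characteristic equation s² + 6.2s + 6.1K_p = 0 gives ζ = 6.2/(2√(6.1K_p)).
Setting ζ = 0.2528: √(6.1K_p) = 6.2/(2·0.2528) = 12.26, so K_p = 150.3/6.1 = 24.6.

K_p = 24.6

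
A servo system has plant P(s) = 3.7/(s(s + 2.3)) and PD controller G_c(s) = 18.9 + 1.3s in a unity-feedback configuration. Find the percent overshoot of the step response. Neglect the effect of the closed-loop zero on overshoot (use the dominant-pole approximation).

22.9%

Forward path: (18.9 + 1.3s)·3.7/(s(s+2.3)). The closed-loop characteristic equation is s² + (2.3 + 3.7·1.3)s + 3.7·18.9 = 0.
That is s² + 7.11s + 69.93 = 0, so ω_n = 8.362 rad/s and ζ = 7.11/(2·8.362) = 0.4251.
%OS = 100·exp(−πζ/√(1−ζ²)) = 22.9%.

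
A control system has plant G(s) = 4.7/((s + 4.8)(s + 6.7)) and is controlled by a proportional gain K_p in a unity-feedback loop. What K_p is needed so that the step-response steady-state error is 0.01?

Steady-state error for a unit step on this type-0 loop is 1/(1 + K_p·G(0)).
G(0) = 0.1461. Require 1/(1 + K_p·0.1461) = 0.01, so 1 + 0.1461·K_p = 100.
K_p = (100 − 1)/0.1461 = 677.

K_p = 677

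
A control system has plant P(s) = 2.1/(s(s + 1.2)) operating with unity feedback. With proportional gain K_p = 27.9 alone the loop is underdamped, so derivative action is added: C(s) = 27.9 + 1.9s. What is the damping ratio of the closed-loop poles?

Forward path: (27.9 + 1.9s)·2.1/(s(s+1.2)). The closed-loop characteristic equation is s² + (1.2 + 2.1·1.9)s + 2.1·27.9 = 0.
That is s² + 5.19s + 58.59 = 0, so ω_n = 7.654 rad/s and ζ = 5.19/(2·7.654) = 0.339.

ζ = 0.339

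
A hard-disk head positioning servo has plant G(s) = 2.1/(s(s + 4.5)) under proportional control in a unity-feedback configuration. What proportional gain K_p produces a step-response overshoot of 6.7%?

K_p = 5.67

From %OS = 100·exp(−πζ/√(1−ζ²)) = 6.7%, ζ = −ln(0.067)/√(π²+ln²(0.067)) = 0.6522.
Characteristic equation s² + 4.5s + 2.1K_p = 0 gives ζ = 4.5/(2√(2.1K_p)).
Setting ζ = 0.6522: √(2.1K_p) = 4.5/(2·0.6522) = 3.45, so K_p = 11.9/2.1 = 5.67.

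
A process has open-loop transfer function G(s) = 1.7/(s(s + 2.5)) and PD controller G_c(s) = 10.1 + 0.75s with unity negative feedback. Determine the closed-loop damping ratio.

Forward path: (10.1 + 0.75s)·1.7/(s(s+2.5)). The closed-loop characteristic equation is s² + (2.5 + 1.7·0.75)s + 1.7·10.1 = 0.
That is s² + 3.775s + 17.17 = 0, so ω_n = 4.144 rad/s and ζ = 3.775/(2·4.144) = 0.4555.

ζ = 0.456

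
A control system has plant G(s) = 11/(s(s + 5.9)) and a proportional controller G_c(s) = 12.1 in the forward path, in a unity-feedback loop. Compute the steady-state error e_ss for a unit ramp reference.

0.0443

The loop has one pole at the origin (type 1). Velocity error constant K_v = lim_{s→0} s·G_c(s)G(s) = 12.1·11/5.9 = 22.56.
Steady-state error to a unit ramp: e_ss = 1/K_v = 0.0443.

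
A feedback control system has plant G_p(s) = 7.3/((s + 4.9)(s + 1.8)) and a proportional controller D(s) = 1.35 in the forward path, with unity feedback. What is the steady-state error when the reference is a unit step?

0.472

The loop is type 0. Static position error constant K_pos = D(0)·G_p(0) = 1.35·0.8277 = 1.117.
Steady-state error to a unit step: e_ss = 1/(1+K_pos) = 1/2.117 = 0.472.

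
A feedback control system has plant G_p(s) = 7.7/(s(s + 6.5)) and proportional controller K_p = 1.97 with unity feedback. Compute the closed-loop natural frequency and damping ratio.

1 + K_p·G_p(s) = 0 gives s² + 6.5s + 15.17 = 0.
So ω_n² = 15.17 ⇒ ω_n = 3.895 rad/s, and ζ = 6.5/(2ω_n) = 0.834.

ω_n = 3.89 rad/s, ζ = 0.834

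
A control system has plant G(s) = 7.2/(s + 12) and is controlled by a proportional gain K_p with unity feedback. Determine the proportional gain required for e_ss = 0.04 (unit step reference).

K_p = 40

Steady-state error for a unit step on this type-0 loop is 1/(1 + K_p·G(0)).
G(0) = 0.6. Require 1/(1 + K_p·0.6) = 0.04, so 1 + 0.6·K_p = 25.
K_p = (25 − 1)/0.6 = 40.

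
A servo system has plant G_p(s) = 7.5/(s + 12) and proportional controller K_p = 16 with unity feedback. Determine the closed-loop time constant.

Closed-loop transfer function: T(s) = K_p·G_p(s)/(1 + K_p·G_p(s)) = 120/(s + 12 + 120) = 120/(s + 132).
Time constant τ = 1/132 = 0.00758 s.

τ = 0.00758 s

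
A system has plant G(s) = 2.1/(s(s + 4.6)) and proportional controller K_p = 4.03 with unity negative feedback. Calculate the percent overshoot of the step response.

1.73%

The closed-loop denominator s² + 4.6s + 8.463 gives ω_n = √8.463 = 2.909 and ζ = 4.6/(2ω_n) = 0.7906.
%OS = 100·exp(−πζ/√(1−ζ²)) = 100·exp(−π·0.7906/√0.3749) = 1.73%.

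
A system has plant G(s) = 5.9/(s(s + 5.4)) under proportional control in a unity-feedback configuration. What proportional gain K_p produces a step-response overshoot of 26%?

K_p = 7.96

From %OS = 100·exp(−πζ/√(1−ζ²)) = 26%, ζ = −ln(0.26)/√(π²+ln²(0.26)) = 0.3941.
Characteristic equation s² + 5.4s + 5.9K_p = 0 gives ζ = 5.4/(2√(5.9K_p)).
Setting ζ = 0.3941: √(5.9K_p) = 5.4/(2·0.3941) = 6.851, so K_p = 46.94/5.9 = 7.96.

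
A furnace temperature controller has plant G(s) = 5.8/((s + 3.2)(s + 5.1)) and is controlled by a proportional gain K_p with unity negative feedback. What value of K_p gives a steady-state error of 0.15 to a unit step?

K_p = 15.9

For a type-0 loop with proportional control, e_ss = 1/(1 + K_p·G(0)).
G(0) = 0.3554. Require 1/(1 + K_p·0.3554) = 0.15, so 1 + 0.3554·K_p = 6.667.
K_p = (6.667 − 1)/0.3554 = 15.9.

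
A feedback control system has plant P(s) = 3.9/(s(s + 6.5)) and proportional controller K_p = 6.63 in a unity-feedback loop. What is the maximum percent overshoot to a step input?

The closed-loop denominator s² + 6.5s + 25.86 gives ω_n = √25.86 = 5.085 and ζ = 6.5/(2ω_n) = 0.6391.
%OS = 100·exp(−πζ/√(1−ζ²)) = 100·exp(−π·0.6391/√0.5915) = 7.35%.

7.35%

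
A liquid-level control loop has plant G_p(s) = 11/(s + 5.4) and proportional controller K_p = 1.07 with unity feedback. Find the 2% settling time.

T_s ≈ 0.233 s

Closed-loop transfer function: T(s) = K_p·G_p(s)/(1 + K_p·G_p(s)) = 11.77/(s + 5.4 + 11.77) = 11.77/(s + 17.17).
Time constant τ = 1/17.17 = 0.05824 s, so the 2% settling time is about 4τ = 0.233 s.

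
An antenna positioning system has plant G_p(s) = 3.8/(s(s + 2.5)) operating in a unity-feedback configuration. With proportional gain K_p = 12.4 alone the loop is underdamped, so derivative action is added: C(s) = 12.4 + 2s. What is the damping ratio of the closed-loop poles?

Forward path: (12.4 + 2s)·3.8/(s(s+2.5)). The closed-loop characteristic equation is s² + (2.5 + 3.8·2)s + 3.8·12.4 = 0.
That is s² + 10.1s + 47.12 = 0, so ω_n = 6.864 rad/s and ζ = 10.1/(2·6.864) = 0.7357.

ζ = 0.736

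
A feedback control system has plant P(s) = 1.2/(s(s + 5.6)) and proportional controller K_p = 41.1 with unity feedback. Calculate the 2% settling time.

Closed-loop characteristic equation: s² + 5.6s + 49.32 = 0, so ω_n = 7.023 rad/s and ζ = 5.6/(2·7.023) = 0.3987.
2% settling time T_s ≈ 4/(ζω_n) = 4/2.8 = 1.43 s.

T_s ≈ 1.43 s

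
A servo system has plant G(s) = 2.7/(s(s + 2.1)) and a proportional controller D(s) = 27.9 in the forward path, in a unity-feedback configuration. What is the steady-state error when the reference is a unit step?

The open loop D(s)G(s) has a pole at the origin (type 1), so the static position error constant is infinite and e_ss = 1/(1+∞) = 0.

0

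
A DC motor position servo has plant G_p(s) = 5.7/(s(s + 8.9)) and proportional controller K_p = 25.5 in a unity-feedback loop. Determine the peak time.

T_p = 0.28 s

Closed-loop characteristic equation: s² + 8.9s + 145.3 = 0, so ω_n = 12.06 rad/s and ζ = 8.9/(2·12.06) = 0.3691.
Damped frequency ω_d = ω_n√(1−ζ²) = 11.2 rad/s, so peak time T_p = π/ω_d = 0.28 s.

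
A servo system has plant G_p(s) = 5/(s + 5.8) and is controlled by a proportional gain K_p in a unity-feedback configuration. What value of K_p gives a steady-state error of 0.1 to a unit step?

K_p = 10.4

For a type-0 loop with proportional control, e_ss = 1/(1 + K_p·G_p(0)).
G_p(0) = 0.8621. Require 1/(1 + K_p·0.8621) = 0.1, so 1 + 0.8621·K_p = 10.
K_p = (10 − 1)/0.8621 = 10.4.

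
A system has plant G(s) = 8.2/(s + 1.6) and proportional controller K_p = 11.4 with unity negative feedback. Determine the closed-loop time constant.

Closed-loop transfer function: T(s) = K_p·G(s)/(1 + K_p·G(s)) = 93.48/(s + 1.6 + 93.48) = 93.48/(s + 95.08).
Time constant τ = 1/95.08 = 0.0105 s.

τ = 0.0105 s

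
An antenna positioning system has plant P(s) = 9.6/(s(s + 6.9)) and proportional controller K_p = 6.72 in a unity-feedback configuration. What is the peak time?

T_p = 0.433 s

Closed-loop characteristic equation: s² + 6.9s + 64.51 = 0, so ω_n = 8.032 rad/s and ζ = 6.9/(2·8.032) = 0.4295.
Damped frequency ω_d = ω_n√(1−ζ²) = 7.253 rad/s, so peak time T_p = π/ω_d = 0.433 s.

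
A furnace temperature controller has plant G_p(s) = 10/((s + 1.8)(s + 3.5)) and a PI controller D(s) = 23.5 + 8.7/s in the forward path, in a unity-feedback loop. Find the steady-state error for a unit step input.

0

The open loop D(s)G_p(s) has a pole at the origin (type 1), so the static position error constant is infinite and e_ss = 1/(1+∞) = 0.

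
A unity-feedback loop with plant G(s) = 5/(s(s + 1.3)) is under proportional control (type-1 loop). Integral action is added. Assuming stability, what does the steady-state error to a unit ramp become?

The integrator raises the loop to type 2, so K_v → ∞ and e_ss to a ramp is zero.

0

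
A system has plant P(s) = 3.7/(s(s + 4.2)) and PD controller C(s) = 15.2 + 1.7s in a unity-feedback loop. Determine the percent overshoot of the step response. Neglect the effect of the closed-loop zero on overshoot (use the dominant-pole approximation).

Forward path: (15.2 + 1.7s)·3.7/(s(s+4.2)). The closed-loop characteristic equation is s² + (4.2 + 3.7·1.7)s + 3.7·15.2 = 0.
That is s² + 10.49s + 56.24 = 0, so ω_n = 7.499 rad/s and ζ = 10.49/(2·7.499) = 0.6994.
%OS = 100·exp(−πζ/√(1−ζ²)) = 4.62%.

4.62%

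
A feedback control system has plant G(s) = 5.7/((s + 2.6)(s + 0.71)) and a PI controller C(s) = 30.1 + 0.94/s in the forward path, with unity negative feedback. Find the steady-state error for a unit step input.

0

The open loop C(s)G(s) has a pole at the origin (type 1), so the static position error constant is infinite and e_ss = 1/(1+∞) = 0.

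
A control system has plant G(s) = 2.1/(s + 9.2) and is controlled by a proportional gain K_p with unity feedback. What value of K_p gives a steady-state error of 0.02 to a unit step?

For a type-0 loop with proportional control, e_ss = 1/(1 + K_p·G(0)).
G(0) = 0.2283. Require 1/(1 + K_p·0.2283) = 0.02, so 1 + 0.2283·K_p = 50.
K_p = (50 − 1)/0.2283 = 215.

K_p = 215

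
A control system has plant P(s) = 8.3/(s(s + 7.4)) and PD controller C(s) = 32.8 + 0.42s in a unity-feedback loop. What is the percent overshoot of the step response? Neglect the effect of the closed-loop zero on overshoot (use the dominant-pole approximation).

33.4%

Forward path: (32.8 + 0.42s)·8.3/(s(s+7.4)). The closed-loop characteristic equation is s² + (7.4 + 8.3·0.42)s + 8.3·32.8 = 0.
That is s² + 10.89s + 272.2 = 0, so ω_n = 16.5 rad/s and ζ = 10.89/(2·16.5) = 0.3299.
%OS = 100·exp(−πζ/√(1−ζ²)) = 33.4%.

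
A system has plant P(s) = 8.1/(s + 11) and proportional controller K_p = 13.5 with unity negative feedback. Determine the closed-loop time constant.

Closed-loop transfer function: T(s) = K_p·P(s)/(1 + K_p·P(s)) = 109.3/(s + 11 + 109.3) = 109.3/(s + 120.3).
Time constant τ = 1/120.3 = 0.00831 s.

τ = 0.00831 s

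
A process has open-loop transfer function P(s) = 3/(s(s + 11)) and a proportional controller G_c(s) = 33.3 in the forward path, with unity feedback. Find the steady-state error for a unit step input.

0

The open loop G_c(s)P(s) has a pole at the origin (type 1), so the static position error constant is infinite and e_ss = 1/(1+∞) = 0.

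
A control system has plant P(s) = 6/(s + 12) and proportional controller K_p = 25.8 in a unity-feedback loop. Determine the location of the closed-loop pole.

s = -166.8

Closed-loop transfer function: T(s) = K_p·P(s)/(1 + K_p·P(s)) = 154.8/(s + 12 + 154.8) = 154.8/(s + 166.8).
The closed-loop pole is at s = −166.8.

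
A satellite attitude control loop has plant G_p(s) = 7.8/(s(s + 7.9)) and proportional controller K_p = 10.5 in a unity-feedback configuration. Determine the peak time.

The closed-loop denominator s² + 7.9s + 81.9 gives ω_n = √81.9 = 9.05 and ζ = 7.9/(2ω_n) = 0.4365.
Damped frequency ω_d = ω_n√(1−ζ²) = 8.142 rad/s, so peak time T_p = π/ω_d = 0.386 s.

T_p = 0.386 s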